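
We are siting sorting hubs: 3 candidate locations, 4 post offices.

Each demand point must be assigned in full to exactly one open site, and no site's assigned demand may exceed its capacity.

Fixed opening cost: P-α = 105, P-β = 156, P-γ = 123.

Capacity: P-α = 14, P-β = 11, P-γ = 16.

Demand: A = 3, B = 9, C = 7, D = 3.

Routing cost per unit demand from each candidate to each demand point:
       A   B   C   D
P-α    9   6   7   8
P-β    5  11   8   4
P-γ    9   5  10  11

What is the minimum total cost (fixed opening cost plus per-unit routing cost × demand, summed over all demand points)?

Open {P-α, P-γ}; cheapest assignment that respects the capacities:
  P-α (cap 14, load 13): A, C, D — cost 3×9 + 7×7 + 3×8 = 100
  P-γ (cap 16, load 9): B — cost 9×5 = 45
  Shipping 145, fixed 228 → total 373.
  Any other capacity-feasible assignment to {P-α, P-γ} ships for at least 145.
Compare {P-α, P-β}: its best feasible assignment gives total 410.
Compare {P-β, P-γ}: its best feasible assignment gives total 419.
Every other set of open sites that can feasibly serve all demand totals ≥ 410 even under its best assignment. Minimum: 373.

373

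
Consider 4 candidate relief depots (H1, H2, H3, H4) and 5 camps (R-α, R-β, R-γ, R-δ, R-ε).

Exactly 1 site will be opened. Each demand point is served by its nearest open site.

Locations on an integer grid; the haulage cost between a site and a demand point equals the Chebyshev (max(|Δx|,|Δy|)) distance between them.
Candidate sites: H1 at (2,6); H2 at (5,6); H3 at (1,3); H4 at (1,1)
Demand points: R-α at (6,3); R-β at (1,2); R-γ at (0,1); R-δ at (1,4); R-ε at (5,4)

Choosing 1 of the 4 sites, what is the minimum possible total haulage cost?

13

Open {H3}.
  R-α→H3 5, R-β→H3 1, R-γ→H3 2, R-δ→H3 1, R-ε→H3 4  ⇒ total 13.
Compare {H4}: total 14.
Compare {H1}: total 18.
No size-1 selection does better; minimum is 13.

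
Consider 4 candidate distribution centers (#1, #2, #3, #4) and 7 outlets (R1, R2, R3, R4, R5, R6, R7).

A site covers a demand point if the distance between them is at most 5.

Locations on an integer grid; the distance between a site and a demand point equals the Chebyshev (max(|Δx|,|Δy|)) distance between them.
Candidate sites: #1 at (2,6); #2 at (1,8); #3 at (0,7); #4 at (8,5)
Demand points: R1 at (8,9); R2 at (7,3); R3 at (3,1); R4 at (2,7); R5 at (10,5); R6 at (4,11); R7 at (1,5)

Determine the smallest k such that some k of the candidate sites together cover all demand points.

2

Coverage sets (demand points within 5 of each site):
  #1: {R2, R3, R4, R6, R7}
  #2: {R4, R6, R7}
  #3: {R4, R6, R7}
  #4: {R1, R2, R3, R5}
No single site covers all 7 demand points.
But {#1, #4} covers everything, so the minimum is 2.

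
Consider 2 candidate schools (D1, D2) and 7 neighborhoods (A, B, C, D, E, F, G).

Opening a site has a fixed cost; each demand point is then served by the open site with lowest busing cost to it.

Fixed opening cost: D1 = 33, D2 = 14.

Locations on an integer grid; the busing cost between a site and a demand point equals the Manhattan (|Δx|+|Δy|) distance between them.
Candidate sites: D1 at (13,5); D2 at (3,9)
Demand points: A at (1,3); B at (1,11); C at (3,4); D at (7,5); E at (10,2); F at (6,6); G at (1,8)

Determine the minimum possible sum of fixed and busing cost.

62

Open {D2}: assign each demand point to its cheapest open site.
  A→D2 8, B→D2 4, C→D2 5, D→D2 8, E→D2 14, F→D2 6, G→D2 3
  busing cost 48, fixed 14 → total 62.
Compare {D1, D2}: busing cost 38 + fixed 47 = 85.
Compare {D1}: busing cost 78 + fixed 33 = 111.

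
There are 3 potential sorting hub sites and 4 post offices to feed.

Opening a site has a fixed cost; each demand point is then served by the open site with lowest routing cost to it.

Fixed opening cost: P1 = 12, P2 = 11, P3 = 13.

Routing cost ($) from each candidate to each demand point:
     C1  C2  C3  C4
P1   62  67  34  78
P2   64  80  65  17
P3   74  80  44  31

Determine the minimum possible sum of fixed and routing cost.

203

Open {P1, P2}: assign each demand point to its cheapest open site.
  C1→P1 62, C2→P1 67, C3→P1 34, C4→P2 17
  routing cost 180, fixed 23 → total 203.
Compare {P1, P2, P3}: routing cost 180 + fixed 36 = 216.
Compare {P1, P3}: routing cost 194 + fixed 25 = 219.
Compare {P2, P3}: routing cost 205 + fixed 24 = 229.
All other subsets cost ≥ 216. Minimum total cost: 203.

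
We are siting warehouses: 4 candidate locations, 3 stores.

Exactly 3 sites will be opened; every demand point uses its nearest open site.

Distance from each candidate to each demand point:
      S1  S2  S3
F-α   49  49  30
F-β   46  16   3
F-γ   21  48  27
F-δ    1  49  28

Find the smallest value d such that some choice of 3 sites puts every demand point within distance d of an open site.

Open {F-α, F-β, F-δ}.
  Farthest demand point is S2 at distance 16 (to F-β); all others are ≤ 16.
With {F-β, F-γ, F-δ} the worst case is 16.
With {F-α, F-β, F-γ} the worst case is 21.
No size-3 selection achieves below 16.

16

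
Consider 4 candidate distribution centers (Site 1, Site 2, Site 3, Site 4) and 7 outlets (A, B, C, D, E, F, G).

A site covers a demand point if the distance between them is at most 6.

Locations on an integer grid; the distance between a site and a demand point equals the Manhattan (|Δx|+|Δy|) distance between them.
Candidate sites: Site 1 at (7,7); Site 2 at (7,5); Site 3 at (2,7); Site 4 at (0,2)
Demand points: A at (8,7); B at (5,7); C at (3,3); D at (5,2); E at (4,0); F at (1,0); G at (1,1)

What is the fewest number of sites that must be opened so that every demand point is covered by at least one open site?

Coverage sets (demand points within 6 of each site):
  Site 1: {A, B}
  Site 2: {A, B, C, D}
  Site 3: {A, B, C}
  Site 4: {C, D, E, F, G}
No single site covers all 7 demand points.
But {Site 1, Site 4} covers everything, so the minimum is 2.

2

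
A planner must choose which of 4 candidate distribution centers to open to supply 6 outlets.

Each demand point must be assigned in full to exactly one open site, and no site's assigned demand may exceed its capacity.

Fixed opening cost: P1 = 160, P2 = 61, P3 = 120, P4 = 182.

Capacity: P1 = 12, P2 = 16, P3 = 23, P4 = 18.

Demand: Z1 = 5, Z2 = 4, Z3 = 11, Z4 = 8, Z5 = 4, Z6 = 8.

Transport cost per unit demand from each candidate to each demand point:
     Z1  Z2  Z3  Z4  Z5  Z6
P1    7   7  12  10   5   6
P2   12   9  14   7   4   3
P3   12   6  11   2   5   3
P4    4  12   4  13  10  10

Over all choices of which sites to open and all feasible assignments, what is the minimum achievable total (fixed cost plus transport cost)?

507

Open {P2, P3, P4}; cheapest assignment that respects the capacities:
  P2 (cap 16, load 12): Z5, Z6 — cost 4×4 + 8×3 = 40
  P3 (cap 23, load 12): Z2, Z4 — cost 4×6 + 8×2 = 40
  P4 (cap 18, load 16): Z1, Z3 — cost 5×4 + 11×4 = 64
  Shipping 144, fixed 363 → total 507.
  Any other capacity-feasible assignment to {P2, P3, P4} ships for at least 144.
Compare {P1, P2, P3}: its best feasible assignment gives total 577.
Compare {P1, P2, P4}: its best feasible assignment gives total 595.
Every other set of open sites that can feasibly serve all demand totals ≥ 577 even under its best assignment. Minimum: 507.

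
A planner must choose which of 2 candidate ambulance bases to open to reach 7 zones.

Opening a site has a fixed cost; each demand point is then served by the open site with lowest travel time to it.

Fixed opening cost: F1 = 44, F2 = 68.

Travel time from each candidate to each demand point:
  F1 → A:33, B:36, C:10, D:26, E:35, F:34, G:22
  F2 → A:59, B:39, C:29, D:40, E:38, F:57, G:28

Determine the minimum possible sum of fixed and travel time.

240

Open {F1}: assign each demand point to its cheapest open site.
  A→F1 33, B→F1 36, C→F1 10, D→F1 26, E→F1 35, F→F1 34, G→F1 22
  travel time 196, fixed 44 → total 240.
Compare {F1, F2}: travel time 196 + fixed 112 = 308.
Compare {F2}: travel time 290 + fixed 68 = 358.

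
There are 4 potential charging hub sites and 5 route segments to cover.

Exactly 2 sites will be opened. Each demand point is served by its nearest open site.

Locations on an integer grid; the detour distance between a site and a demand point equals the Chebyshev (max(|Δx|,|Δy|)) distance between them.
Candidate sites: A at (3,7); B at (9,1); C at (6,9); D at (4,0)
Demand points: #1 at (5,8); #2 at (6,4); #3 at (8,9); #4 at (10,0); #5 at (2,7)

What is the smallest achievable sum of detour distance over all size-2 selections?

Open {B, C}.
  #1→C 1, #2→B 3, #3→C 2, #4→B 1, #5→C 4  ⇒ total 11.
Compare {A, B}: total 12.
Compare {A, C}: total 14.
No size-2 selection does better; minimum is 11.

11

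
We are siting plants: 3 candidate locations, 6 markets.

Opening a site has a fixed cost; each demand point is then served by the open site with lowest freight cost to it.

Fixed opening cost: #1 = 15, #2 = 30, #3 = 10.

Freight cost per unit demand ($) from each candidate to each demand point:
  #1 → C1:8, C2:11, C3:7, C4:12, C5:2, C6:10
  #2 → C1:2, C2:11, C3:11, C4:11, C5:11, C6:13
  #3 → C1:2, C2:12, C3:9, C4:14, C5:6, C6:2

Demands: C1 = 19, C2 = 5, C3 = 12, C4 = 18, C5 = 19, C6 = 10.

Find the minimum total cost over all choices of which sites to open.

476

Open {#1, #3}: assign each demand point to its cheapest open site.
  C1→#3 19×2=38, C2→#1 5×11=55, C3→#1 12×7=84, C4→#1 18×12=216, C5→#1 19×2=38, C6→#3 10×2=20
  freight cost 451, fixed 25 → total 476.
Compare {#1, #2, #3}: freight cost 433 + fixed 55 = 488.
Compare {#1, #2}: freight cost 513 + fixed 45 = 558.
Compare {#2, #3}: freight cost 533 + fixed 40 = 573.
All other subsets cost ≥ 488. Minimum total cost: 476.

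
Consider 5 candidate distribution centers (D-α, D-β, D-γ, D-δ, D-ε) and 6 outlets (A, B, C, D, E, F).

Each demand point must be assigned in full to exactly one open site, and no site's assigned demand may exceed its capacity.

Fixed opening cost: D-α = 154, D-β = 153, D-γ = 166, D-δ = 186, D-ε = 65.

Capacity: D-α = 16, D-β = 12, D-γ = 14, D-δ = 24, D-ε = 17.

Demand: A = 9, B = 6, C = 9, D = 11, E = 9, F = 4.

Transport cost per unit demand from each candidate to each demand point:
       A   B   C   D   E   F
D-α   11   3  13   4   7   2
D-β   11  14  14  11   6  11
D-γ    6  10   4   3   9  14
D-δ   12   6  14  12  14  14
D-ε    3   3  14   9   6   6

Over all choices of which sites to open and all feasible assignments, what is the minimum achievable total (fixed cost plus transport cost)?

Open {D-α, D-β, D-γ, D-ε}; cheapest assignment that respects the capacities:
  D-α (cap 16, load 15): D, F — cost 11×4 + 4×2 = 52
  D-β (cap 12, load 9): E — cost 9×6 = 54
  D-γ (cap 14, load 9): C — cost 9×4 = 36
  D-ε (cap 17, load 15): A, B — cost 9×3 + 6×3 = 45
  Shipping 187, fixed 538 → total 725.
  Any other capacity-feasible assignment to {D-α, D-β, D-γ, D-ε} ships for at least 187.
Compare {D-α, D-δ, D-ε}: its best feasible assignment gives total 754.
Compare {D-γ, D-δ, D-ε}: its best feasible assignment gives total 789.
Every other set of open sites that can feasibly serve all demand totals ≥ 754 even under its best assignment. Minimum: 725.

725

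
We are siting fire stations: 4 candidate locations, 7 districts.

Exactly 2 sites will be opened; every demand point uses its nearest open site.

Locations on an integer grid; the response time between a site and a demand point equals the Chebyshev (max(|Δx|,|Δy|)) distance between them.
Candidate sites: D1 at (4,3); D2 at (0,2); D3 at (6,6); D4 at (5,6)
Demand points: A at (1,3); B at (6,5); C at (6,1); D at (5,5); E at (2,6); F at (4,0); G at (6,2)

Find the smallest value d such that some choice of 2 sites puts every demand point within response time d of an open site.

Open {D1, D2}.
  Farthest demand point is E at response time 3 (to D1); all others are ≤ 3.
With {D1, D3} the worst case is 3.
With {D1, D4} the worst case is 3.
No size-2 selection achieves below 3.

3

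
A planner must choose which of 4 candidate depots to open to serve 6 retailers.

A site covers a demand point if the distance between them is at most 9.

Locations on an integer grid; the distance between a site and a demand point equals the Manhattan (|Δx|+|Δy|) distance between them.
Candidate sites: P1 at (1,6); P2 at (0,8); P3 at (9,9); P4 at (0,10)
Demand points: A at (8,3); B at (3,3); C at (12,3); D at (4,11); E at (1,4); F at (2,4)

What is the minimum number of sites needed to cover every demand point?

2

Coverage sets (demand points within 9 of each site):
  P1: {B, D, E, F}
  P2: {B, D, E, F}
  P3: {A, C, D}
  P4: {D, E, F}
No single site covers all 6 demand points.
But {P1, P3} covers everything, so the minimum is 2.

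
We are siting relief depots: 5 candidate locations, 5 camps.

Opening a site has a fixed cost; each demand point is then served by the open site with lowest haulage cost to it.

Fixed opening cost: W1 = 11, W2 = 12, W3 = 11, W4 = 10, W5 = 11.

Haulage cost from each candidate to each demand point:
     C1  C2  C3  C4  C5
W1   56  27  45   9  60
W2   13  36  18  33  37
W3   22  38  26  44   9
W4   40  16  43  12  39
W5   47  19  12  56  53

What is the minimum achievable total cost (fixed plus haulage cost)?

Open {W2, W3, W4}: assign each demand point to its cheapest open site.
  C1→W2 13, C2→W4 16, C3→W2 18, C4→W4 12, C5→W3 9
  haulage cost 68, fixed 33 → total 101.
Compare {W3, W4, W5}: haulage cost 71 + fixed 32 = 103.
Compare {W1, W3, W5}: haulage cost 71 + fixed 33 = 104.
Compare {W3, W4}: haulage cost 85 + fixed 21 = 106.
All other subsets cost ≥ 103. Minimum total cost: 101.

101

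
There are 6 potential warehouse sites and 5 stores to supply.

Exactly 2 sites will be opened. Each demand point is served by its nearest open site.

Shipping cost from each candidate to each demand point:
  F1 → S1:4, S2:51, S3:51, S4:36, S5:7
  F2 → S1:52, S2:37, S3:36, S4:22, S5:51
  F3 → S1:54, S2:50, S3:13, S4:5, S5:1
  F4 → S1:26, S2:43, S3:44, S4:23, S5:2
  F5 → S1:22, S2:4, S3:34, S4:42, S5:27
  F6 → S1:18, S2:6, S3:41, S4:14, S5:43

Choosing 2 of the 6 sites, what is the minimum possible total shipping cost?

43

Open {F3, F6}.
  S1→F6 18, S2→F6 6, S3→F3 13, S4→F3 5, S5→F3 1  ⇒ total 43.
Compare {F3, F5}: total 45.
Compare {F1, F6}: total 72.
No size-2 selection does better; minimum is 43.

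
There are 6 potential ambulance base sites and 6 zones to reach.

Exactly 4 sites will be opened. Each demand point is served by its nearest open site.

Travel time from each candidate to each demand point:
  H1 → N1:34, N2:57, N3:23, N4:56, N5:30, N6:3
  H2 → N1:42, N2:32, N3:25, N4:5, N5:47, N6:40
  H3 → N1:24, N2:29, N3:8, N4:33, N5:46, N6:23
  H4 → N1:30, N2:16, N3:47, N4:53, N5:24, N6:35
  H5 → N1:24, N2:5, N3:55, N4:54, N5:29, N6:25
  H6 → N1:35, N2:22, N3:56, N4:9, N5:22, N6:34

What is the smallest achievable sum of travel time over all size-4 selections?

Open {H1, H3, H5, H6}.
  N1→H3 24, N2→H5 5, N3→H3 8, N4→H6 9, N5→H6 22, N6→H1 3  ⇒ total 71.
Compare {H1, H2, H3, H5}: total 74.
Compare {H1, H2, H3, H4}: total 80.
No size-4 selection does better; minimum is 71.

71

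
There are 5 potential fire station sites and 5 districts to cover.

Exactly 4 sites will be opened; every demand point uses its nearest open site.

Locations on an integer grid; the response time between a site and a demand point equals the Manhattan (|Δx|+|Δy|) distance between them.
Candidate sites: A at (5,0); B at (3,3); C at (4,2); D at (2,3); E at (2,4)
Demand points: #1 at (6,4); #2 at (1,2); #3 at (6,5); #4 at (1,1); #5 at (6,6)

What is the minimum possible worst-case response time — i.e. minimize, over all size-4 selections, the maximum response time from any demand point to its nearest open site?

6

Open {A, B, C, D}.
  Farthest demand point is #5 at response time 6 (to B); all others are ≤ 6.
With {A, B, C, E} the worst case is 6.
With {A, B, D, E} the worst case is 6.
No size-4 selection achieves below 6.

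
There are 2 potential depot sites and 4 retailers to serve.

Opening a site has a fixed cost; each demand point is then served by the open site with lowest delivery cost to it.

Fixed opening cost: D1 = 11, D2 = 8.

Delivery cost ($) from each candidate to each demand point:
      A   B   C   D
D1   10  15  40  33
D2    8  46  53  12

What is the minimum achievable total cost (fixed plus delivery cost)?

94

Open {D1, D2}: assign each demand point to its cheapest open site.
  A→D2 8, B→D1 15, C→D1 40, D→D2 12
  delivery cost 75, fixed 19 → total 94.
Compare {D1}: delivery cost 98 + fixed 11 = 109.
Compare {D2}: delivery cost 119 + fixed 8 = 127.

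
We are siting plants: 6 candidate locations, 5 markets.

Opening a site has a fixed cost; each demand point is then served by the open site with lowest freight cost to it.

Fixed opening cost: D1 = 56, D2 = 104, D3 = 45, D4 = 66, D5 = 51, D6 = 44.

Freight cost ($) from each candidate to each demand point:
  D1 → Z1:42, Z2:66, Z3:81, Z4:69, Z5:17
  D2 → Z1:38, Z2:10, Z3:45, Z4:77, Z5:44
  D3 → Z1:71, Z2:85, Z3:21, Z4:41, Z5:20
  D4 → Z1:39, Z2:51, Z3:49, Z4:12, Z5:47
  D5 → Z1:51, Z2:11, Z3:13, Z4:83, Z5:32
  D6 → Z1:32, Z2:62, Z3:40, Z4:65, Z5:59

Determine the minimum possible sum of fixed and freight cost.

224

Open {D4, D5}: assign each demand point to its cheapest open site.
  Z1→D4 39, Z2→D5 11, Z3→D5 13, Z4→D4 12, Z5→D5 32
  freight cost 107, fixed 117 → total 224.
Compare {D3, D5}: freight cost 136 + fixed 96 = 232.
Compare {D5}: freight cost 190 + fixed 51 = 241.
Compare {D5, D6}: freight cost 153 + fixed 95 = 248.
All other subsets cost ≥ 232. Minimum total cost: 224.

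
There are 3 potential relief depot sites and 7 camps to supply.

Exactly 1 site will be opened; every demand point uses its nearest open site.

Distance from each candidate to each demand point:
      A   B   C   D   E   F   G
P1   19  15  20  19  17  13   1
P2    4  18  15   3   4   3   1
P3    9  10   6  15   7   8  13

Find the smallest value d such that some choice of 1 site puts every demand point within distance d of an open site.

15

Open {P3}.
  Farthest demand point is D at distance 15 (to P3); all others are ≤ 15.
With {P2} the worst case is 18.
With {P1} the worst case is 20.
No size-1 selection achieves below 15.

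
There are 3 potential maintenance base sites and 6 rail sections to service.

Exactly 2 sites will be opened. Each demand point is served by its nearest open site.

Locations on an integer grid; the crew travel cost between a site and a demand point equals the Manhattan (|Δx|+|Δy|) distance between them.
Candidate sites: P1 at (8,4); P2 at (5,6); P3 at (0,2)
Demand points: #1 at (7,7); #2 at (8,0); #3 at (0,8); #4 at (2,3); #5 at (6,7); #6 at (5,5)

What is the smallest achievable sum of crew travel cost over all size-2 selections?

Open {P1, P2}.
  #1→P2 3, #2→P1 4, #3→P2 7, #4→P2 6, #5→P2 2, #6→P2 1  ⇒ total 23.
Compare {P2, P3}: total 24.
Compare {P1, P3}: total 26.

23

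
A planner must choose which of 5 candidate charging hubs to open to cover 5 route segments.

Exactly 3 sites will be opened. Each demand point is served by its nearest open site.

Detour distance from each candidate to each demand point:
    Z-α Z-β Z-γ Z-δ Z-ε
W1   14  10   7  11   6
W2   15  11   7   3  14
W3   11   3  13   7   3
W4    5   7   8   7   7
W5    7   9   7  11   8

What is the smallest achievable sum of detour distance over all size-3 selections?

21

Open {W2, W3, W4}.
  Z-α→W4 5, Z-β→W3 3, Z-γ→W2 7, Z-δ→W2 3, Z-ε→W3 3  ⇒ total 21.
Compare {W2, W3, W5}: total 23.
Compare {W1, W3, W4}: total 25.
No size-3 selection does better; minimum is 21.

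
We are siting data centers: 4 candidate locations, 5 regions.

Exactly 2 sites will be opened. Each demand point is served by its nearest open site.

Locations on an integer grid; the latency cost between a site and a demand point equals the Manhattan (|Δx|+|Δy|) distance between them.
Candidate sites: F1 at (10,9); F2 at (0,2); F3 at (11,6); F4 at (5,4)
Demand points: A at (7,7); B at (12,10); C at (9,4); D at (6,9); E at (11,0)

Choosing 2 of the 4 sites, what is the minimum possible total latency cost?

Open {F1, F3}.
  A→F1 5, B→F1 3, C→F3 4, D→F1 4, E→F3 6  ⇒ total 22.
Compare {F1, F4}: total 26.
Compare {F3, F4}: total 26.
No size-2 selection does better; minimum is 22.

22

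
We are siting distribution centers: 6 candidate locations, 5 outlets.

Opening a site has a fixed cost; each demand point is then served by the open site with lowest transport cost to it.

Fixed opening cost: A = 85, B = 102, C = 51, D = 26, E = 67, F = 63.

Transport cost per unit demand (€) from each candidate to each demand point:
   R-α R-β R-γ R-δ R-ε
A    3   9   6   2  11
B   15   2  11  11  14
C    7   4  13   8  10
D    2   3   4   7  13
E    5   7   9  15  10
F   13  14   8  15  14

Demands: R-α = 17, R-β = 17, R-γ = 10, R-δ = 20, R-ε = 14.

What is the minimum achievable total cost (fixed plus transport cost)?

Open {A, D}: assign each demand point to its cheapest open site.
  R-α→D 17×2=34, R-β→D 17×3=51, R-γ→D 10×4=40, R-δ→A 20×2=40, R-ε→A 14×11=154
  transport cost 319, fixed 111 → total 430.
Compare {A, C, D}: transport cost 305 + fixed 162 = 467.
Compare {D}: transport cost 447 + fixed 26 = 473.
Compare {C, D}: transport cost 405 + fixed 77 = 482.
All other subsets cost ≥ 467. Minimum total cost: 430.

430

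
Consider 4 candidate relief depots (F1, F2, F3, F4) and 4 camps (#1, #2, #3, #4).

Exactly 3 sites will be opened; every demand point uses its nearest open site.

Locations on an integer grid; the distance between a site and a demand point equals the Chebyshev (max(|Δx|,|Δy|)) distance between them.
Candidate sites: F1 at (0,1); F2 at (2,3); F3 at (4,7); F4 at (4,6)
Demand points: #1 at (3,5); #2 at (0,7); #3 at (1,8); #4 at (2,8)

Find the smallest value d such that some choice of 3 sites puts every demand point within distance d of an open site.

Open {F1, F2, F3}.
  Farthest demand point is #2 at distance 4 (to F2); all others are ≤ 4.
With {F1, F2, F4} the worst case is 4.
With {F1, F3, F4} the worst case is 4.
No size-3 selection achieves below 4.

4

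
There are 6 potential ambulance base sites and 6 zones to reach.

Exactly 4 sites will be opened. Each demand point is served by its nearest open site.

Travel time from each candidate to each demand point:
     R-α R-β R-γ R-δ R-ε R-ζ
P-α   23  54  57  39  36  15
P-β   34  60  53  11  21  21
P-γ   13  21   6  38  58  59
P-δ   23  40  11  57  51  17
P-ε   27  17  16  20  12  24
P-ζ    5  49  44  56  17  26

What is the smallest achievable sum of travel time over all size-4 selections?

Open {P-β, P-γ, P-ε, P-ζ}.
  R-α→P-ζ 5, R-β→P-ε 17, R-γ→P-γ 6, R-δ→P-β 11, R-ε→P-ε 12, R-ζ→P-β 21  ⇒ total 72.
Compare {P-β, P-δ, P-ε, P-ζ}: total 73.
Compare {P-α, P-β, P-γ, P-ε}: total 74.
No size-4 selection does better; minimum is 72.

72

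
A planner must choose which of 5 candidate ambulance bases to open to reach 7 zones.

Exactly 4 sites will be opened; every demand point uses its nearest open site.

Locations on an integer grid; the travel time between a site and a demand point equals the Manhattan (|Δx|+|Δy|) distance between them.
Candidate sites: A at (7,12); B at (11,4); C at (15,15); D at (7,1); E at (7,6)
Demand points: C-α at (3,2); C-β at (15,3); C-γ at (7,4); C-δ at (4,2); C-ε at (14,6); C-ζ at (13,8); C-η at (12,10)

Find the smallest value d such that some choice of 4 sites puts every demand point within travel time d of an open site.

7

Open {A, B, C, D}.
  Farthest demand point is C-η at travel time 7 (to A); all others are ≤ 7.
With {A, B, D, E} the worst case is 7.
With {B, C, D, E} the worst case is 7.
No size-4 selection achieves below 7.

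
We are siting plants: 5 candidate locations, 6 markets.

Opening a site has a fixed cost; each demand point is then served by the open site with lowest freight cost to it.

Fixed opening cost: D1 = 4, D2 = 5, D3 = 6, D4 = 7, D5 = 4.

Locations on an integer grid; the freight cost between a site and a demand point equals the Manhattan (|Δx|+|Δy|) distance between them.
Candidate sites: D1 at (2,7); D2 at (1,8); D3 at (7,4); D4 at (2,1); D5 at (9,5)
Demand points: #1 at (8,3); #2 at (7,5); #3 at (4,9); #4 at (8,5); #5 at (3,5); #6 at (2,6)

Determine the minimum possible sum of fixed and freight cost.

Open {D1, D5}: assign each demand point to its cheapest open site.
  #1→D5 3, #2→D5 2, #3→D1 4, #4→D5 1, #5→D1 3, #6→D1 1
  freight cost 14, fixed 8 → total 22.
Compare {D1, D3}: freight cost 13 + fixed 10 = 23.
Compare {D1, D3, D5}: freight cost 12 + fixed 14 = 26.
Compare {D2, D5}: freight cost 18 + fixed 9 = 27.
All other subsets cost ≥ 23. Minimum total cost: 22.

22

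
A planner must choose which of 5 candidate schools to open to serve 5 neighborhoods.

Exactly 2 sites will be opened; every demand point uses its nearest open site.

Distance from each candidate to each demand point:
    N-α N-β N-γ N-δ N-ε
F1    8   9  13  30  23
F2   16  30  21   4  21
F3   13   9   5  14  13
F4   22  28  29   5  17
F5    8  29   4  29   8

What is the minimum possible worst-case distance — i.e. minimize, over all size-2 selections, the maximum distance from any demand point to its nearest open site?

Open {F2, F3}.
  Farthest demand point is N-α at distance 13 (to F3); all others are ≤ 13.
With {F3, F4} the worst case is 13.
With {F1, F3} the worst case is 14.
No size-2 selection achieves below 13.

13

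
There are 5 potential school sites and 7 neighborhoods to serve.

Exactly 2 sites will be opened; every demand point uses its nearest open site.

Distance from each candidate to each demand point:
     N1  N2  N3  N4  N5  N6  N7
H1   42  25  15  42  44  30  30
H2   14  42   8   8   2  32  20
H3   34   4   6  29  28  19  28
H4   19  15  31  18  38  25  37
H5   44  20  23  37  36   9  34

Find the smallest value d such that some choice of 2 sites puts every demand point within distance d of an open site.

Open {H2, H3}.
  Farthest demand point is N7 at distance 20 (to H2); all others are ≤ 20.
With {H2, H5} the worst case is 20.
With {H2, H4} the worst case is 25.
No size-2 selection achieves below 20.

20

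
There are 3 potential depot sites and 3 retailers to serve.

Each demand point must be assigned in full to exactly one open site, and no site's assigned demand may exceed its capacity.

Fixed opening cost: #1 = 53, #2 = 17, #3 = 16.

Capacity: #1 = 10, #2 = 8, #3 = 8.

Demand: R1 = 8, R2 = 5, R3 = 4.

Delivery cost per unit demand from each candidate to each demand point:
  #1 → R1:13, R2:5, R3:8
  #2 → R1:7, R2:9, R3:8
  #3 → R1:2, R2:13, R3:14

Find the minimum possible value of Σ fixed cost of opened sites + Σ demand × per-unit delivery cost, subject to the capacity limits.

142

Open {#1, #3}; cheapest assignment that respects the capacities:
  #1 (cap 10, load 9): R2, R3 — cost 5×5 + 4×8 = 57
  #3 (cap 8, load 8): R1 — cost 8×2 = 16
  Shipping 73, fixed 69 → total 142.
  Any other capacity-feasible assignment to {#1, #3} ships for at least 73.
Compare {#1, #2, #3}: its best feasible assignment gives total 159.
Compare {#1, #2}: its best feasible assignment gives total 183.
Every other set of open sites that can feasibly serve all demand totals ≥ 159 even under its best assignment. Minimum: 142.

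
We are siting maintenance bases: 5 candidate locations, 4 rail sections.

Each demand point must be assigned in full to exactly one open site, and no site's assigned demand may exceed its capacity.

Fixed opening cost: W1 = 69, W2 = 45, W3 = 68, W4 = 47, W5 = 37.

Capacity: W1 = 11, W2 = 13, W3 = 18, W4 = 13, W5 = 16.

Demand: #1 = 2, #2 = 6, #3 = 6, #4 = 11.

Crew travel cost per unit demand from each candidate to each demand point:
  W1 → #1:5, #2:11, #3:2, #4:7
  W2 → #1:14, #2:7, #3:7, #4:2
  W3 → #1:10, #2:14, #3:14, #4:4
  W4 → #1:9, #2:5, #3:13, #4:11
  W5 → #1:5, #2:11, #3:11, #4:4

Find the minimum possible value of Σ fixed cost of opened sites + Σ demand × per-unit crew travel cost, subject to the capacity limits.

220

Open {W2, W5}; cheapest assignment that respects the capacities:
  W2 (cap 13, load 12): #2, #3 — cost 6×7 + 6×7 = 84
  W5 (cap 16, load 13): #1, #4 — cost 2×5 + 11×4 = 54
  Shipping 138, fixed 82 → total 220.
  Any other capacity-feasible assignment to {W2, W5} ships for at least 138.
Compare {W1, W2, W4}: its best feasible assignment gives total 235.
Compare {W4, W5}: its best feasible assignment gives total 246.
Every other set of open sites that can feasibly serve all demand totals ≥ 235 even under its best assignment. Minimum: 220.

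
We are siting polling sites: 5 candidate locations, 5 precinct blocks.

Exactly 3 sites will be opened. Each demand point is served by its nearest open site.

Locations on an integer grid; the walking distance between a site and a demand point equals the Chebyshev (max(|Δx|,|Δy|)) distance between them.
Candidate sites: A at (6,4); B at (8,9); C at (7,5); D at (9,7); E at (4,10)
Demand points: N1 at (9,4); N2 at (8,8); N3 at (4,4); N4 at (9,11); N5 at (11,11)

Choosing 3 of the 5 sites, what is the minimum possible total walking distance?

Open {A, B, C}.
  N1→C 2, N2→B 1, N3→A 2, N4→B 2, N5→B 3  ⇒ total 10.
Compare {A, B, D}: total 11.
Compare {A, B, E}: total 11.
No size-3 selection does better; minimum is 10.

10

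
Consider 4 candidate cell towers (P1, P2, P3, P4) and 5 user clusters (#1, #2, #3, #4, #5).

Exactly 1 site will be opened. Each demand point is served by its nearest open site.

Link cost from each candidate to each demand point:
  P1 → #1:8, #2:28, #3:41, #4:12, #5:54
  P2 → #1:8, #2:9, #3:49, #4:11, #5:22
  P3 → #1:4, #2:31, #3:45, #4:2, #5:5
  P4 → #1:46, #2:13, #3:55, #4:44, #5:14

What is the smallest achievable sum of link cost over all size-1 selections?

Open {P3}.
  #1→P3 4, #2→P3 31, #3→P3 45, #4→P3 2, #5→P3 5  ⇒ total 87.
Compare {P2}: total 99.
Compare {P1}: total 143.
No size-1 selection does better; minimum is 87.

87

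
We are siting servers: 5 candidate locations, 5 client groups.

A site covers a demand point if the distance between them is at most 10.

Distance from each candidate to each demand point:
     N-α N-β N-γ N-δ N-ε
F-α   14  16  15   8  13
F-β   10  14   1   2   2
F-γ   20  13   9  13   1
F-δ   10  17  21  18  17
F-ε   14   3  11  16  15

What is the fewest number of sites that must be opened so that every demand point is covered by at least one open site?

2

Coverage sets (demand points within 10 of each site):
  F-α: {N-δ}
  F-β: {N-α, N-γ, N-δ, N-ε}
  F-γ: {N-γ, N-ε}
  F-δ: {N-α}
  F-ε: {N-β}
No single site covers all 5 demand points.
But {F-β, F-ε} covers everything, so the minimum is 2.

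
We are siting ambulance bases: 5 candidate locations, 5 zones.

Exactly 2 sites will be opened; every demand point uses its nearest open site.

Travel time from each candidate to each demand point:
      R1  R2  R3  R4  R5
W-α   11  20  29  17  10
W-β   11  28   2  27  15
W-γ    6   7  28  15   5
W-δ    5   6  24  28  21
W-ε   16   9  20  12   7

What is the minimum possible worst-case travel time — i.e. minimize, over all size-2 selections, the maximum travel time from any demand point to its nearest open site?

Open {W-β, W-ε}.
  Farthest demand point is R4 at travel time 12 (to W-ε); all others are ≤ 12.
With {W-β, W-γ} the worst case is 15.
With {W-α, W-β} the worst case is 20.
No size-2 selection achieves below 12.

12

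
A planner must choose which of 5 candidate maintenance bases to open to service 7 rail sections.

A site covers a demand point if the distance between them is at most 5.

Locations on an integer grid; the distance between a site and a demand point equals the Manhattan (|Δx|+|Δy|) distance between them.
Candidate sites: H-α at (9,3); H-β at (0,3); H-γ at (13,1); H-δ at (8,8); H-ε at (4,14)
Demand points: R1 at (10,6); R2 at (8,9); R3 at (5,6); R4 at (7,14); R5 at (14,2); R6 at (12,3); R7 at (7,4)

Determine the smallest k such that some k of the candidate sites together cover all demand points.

3

Coverage sets (demand points within 5 of each site):
  H-α: {R1, R6, R7}
  H-β: {}
  H-γ: {R5, R6}
  H-δ: {R1, R2, R3, R7}
  H-ε: {R4}
No 2 sites suffice: every size-2 union leaves at least one demand point uncovered.
But {H-γ, H-δ, H-ε} covers everything, so the minimum is 3.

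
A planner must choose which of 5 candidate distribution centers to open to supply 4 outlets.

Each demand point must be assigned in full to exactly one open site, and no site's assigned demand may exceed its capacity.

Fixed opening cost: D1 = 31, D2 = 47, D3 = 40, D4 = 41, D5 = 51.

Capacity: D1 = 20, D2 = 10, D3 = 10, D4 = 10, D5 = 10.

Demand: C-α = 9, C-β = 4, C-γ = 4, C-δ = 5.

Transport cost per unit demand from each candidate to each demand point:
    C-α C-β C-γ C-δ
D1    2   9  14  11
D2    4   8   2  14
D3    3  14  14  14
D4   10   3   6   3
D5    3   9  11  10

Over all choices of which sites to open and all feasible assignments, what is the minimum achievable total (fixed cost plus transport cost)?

165

Open {D1, D4}; cheapest assignment that respects the capacities:
  D1 (cap 20, load 13): C-α, C-β — cost 9×2 + 4×9 = 54
  D4 (cap 10, load 9): C-γ, C-δ — cost 4×6 + 5×3 = 39
  Shipping 93, fixed 72 → total 165.
  Any other capacity-feasible assignment to {D1, D4} ships for at least 93.
Compare {D1, D2, D4}: its best feasible assignment gives total 172.
Compare {D2, D3, D4}: its best feasible assignment gives total 190.
Every other set of open sites that can feasibly serve all demand totals ≥ 172 even under its best assignment. Minimum: 165.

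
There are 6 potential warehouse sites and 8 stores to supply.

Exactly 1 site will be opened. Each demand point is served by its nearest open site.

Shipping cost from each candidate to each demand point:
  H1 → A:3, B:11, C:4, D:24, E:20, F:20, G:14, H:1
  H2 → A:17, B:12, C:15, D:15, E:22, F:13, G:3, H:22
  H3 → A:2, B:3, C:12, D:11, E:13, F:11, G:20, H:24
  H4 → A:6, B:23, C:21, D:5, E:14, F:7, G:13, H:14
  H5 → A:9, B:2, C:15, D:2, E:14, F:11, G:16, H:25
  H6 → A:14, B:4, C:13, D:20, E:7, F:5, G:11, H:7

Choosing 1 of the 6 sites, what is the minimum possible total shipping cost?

81

Open {H6}.
  A→H6 14, B→H6 4, C→H6 13, D→H6 20, E→H6 7, F→H6 5, G→H6 11, H→H6 7  ⇒ total 81.
Compare {H5}: total 94.
Compare {H3}: total 96.
No size-1 selection does better; minimum is 81.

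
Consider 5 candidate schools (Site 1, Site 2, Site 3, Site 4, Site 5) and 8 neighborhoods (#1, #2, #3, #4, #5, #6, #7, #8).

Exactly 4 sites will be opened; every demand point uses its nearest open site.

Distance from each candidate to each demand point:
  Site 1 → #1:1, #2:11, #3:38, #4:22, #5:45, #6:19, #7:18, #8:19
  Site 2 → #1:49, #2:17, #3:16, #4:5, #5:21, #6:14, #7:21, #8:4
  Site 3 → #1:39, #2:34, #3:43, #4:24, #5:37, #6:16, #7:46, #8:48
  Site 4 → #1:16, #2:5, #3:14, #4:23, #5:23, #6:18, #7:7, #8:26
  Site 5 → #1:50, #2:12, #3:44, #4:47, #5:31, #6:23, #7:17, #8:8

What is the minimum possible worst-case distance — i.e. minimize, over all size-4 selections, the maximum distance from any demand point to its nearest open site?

Open {Site 1, Site 2, Site 3, Site 4}.
  Farthest demand point is #5 at distance 21 (to Site 2); all others are ≤ 21.
With {Site 1, Site 2, Site 3, Site 5} the worst case is 21.
With {Site 1, Site 2, Site 4, Site 5} the worst case is 21.
No size-4 selection achieves below 21.

21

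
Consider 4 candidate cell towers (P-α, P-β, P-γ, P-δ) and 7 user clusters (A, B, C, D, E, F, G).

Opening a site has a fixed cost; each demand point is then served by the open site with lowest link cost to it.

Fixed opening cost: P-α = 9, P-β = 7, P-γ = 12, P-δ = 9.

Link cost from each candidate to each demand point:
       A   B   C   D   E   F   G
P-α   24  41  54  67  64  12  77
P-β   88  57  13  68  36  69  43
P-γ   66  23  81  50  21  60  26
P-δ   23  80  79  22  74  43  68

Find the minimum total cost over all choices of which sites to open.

177

Open {P-α, P-β, P-γ, P-δ}: assign each demand point to its cheapest open site.
  A→P-δ 23, B→P-γ 23, C→P-β 13, D→P-δ 22, E→P-γ 21, F→P-α 12, G→P-γ 26
  link cost 140, fixed 37 → total 177.
Compare {P-α, P-β, P-γ}: link cost 169 + fixed 28 = 197.
Compare {P-β, P-γ, P-δ}: link cost 171 + fixed 28 = 199.
Compare {P-α, P-γ, P-δ}: link cost 181 + fixed 30 = 211.
All other subsets cost ≥ 197. Minimum total cost: 177.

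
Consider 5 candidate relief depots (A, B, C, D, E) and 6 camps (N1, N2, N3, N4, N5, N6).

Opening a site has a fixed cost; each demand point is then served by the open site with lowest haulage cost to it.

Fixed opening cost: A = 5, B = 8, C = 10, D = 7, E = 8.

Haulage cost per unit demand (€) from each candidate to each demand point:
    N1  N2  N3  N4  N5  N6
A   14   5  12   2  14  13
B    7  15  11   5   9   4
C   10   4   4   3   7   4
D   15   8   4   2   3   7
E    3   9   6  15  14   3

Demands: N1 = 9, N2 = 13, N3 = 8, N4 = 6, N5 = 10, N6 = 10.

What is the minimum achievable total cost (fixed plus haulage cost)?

208

Open {C, D, E}: assign each demand point to its cheapest open site.
  N1→E 9×3=27, N2→C 13×4=52, N3→C 8×4=32, N4→D 6×2=12, N5→D 10×3=30, N6→E 10×3=30
  haulage cost 183, fixed 25 → total 208.
Compare {A, C, D, E}: haulage cost 183 + fixed 30 = 213.
Compare {A, D, E}: haulage cost 196 + fixed 20 = 216.
Compare {B, C, D, E}: haulage cost 183 + fixed 33 = 216.
All other subsets cost ≥ 213. Minimum total cost: 208.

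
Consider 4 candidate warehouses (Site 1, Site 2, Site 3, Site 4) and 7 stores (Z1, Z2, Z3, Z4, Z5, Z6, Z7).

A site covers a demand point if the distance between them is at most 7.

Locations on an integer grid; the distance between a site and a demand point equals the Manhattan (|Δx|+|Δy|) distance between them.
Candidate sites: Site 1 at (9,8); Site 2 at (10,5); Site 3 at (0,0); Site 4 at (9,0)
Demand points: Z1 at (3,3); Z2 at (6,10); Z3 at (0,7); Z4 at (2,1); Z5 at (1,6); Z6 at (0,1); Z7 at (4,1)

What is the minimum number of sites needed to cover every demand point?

2

Coverage sets (demand points within 7 of each site):
  Site 1: {Z2}
  Site 2: {}
  Site 3: {Z1, Z3, Z4, Z5, Z6, Z7}
  Site 4: {Z7}
No single site covers all 7 demand points.
But {Site 1, Site 3} covers everything, so the minimum is 2.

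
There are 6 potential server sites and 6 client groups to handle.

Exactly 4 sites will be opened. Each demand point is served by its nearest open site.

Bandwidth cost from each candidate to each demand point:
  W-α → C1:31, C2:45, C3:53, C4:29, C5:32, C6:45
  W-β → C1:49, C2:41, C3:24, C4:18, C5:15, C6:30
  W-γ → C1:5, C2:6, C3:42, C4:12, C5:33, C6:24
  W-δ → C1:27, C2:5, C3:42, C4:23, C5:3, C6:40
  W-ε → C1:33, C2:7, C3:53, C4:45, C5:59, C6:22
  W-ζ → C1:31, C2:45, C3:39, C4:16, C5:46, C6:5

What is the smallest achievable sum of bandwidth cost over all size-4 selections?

Open {W-β, W-γ, W-δ, W-ζ}.
  C1→W-γ 5, C2→W-δ 5, C3→W-β 24, C4→W-γ 12, C5→W-δ 3, C6→W-ζ 5  ⇒ total 54.
Compare {W-α, W-β, W-γ, W-ζ}: total 67.
Compare {W-β, W-γ, W-ε, W-ζ}: total 67.
No size-4 selection does better; minimum is 54.

54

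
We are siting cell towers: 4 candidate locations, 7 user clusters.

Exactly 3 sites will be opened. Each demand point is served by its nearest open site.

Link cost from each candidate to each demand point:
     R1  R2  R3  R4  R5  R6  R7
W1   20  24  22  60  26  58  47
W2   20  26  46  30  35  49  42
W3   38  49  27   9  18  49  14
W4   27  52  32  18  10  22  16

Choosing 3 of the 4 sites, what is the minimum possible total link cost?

121

Open {W1, W3, W4}.
  R1→W1 20, R2→W1 24, R3→W1 22, R4→W3 9, R5→W4 10, R6→W4 22, R7→W3 14  ⇒ total 121.
Compare {W2, W3, W4}: total 128.
Compare {W1, W2, W4}: total 132.
No size-3 selection does better; minimum is 121.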